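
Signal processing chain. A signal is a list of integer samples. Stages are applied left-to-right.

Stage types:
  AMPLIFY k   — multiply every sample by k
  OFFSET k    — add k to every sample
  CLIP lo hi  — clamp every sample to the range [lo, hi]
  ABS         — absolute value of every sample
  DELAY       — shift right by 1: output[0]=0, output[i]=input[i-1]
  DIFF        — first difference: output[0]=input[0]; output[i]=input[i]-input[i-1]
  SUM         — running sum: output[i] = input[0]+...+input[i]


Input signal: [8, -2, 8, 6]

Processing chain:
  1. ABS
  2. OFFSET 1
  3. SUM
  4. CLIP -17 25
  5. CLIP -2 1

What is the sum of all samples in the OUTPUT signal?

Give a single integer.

Answer: 4

Derivation:
Input: [8, -2, 8, 6]
Stage 1 (ABS): |8|=8, |-2|=2, |8|=8, |6|=6 -> [8, 2, 8, 6]
Stage 2 (OFFSET 1): 8+1=9, 2+1=3, 8+1=9, 6+1=7 -> [9, 3, 9, 7]
Stage 3 (SUM): sum[0..0]=9, sum[0..1]=12, sum[0..2]=21, sum[0..3]=28 -> [9, 12, 21, 28]
Stage 4 (CLIP -17 25): clip(9,-17,25)=9, clip(12,-17,25)=12, clip(21,-17,25)=21, clip(28,-17,25)=25 -> [9, 12, 21, 25]
Stage 5 (CLIP -2 1): clip(9,-2,1)=1, clip(12,-2,1)=1, clip(21,-2,1)=1, clip(25,-2,1)=1 -> [1, 1, 1, 1]
Output sum: 4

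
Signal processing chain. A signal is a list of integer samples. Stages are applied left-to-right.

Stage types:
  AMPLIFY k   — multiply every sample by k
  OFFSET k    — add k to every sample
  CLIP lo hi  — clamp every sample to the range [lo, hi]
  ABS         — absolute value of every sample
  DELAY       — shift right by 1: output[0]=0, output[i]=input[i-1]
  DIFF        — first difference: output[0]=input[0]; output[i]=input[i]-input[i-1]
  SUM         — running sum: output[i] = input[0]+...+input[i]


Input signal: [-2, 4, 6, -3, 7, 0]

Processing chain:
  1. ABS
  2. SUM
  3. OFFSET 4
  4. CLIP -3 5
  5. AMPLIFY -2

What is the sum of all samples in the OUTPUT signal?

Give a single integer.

Input: [-2, 4, 6, -3, 7, 0]
Stage 1 (ABS): |-2|=2, |4|=4, |6|=6, |-3|=3, |7|=7, |0|=0 -> [2, 4, 6, 3, 7, 0]
Stage 2 (SUM): sum[0..0]=2, sum[0..1]=6, sum[0..2]=12, sum[0..3]=15, sum[0..4]=22, sum[0..5]=22 -> [2, 6, 12, 15, 22, 22]
Stage 3 (OFFSET 4): 2+4=6, 6+4=10, 12+4=16, 15+4=19, 22+4=26, 22+4=26 -> [6, 10, 16, 19, 26, 26]
Stage 4 (CLIP -3 5): clip(6,-3,5)=5, clip(10,-3,5)=5, clip(16,-3,5)=5, clip(19,-3,5)=5, clip(26,-3,5)=5, clip(26,-3,5)=5 -> [5, 5, 5, 5, 5, 5]
Stage 5 (AMPLIFY -2): 5*-2=-10, 5*-2=-10, 5*-2=-10, 5*-2=-10, 5*-2=-10, 5*-2=-10 -> [-10, -10, -10, -10, -10, -10]
Output sum: -60

Answer: -60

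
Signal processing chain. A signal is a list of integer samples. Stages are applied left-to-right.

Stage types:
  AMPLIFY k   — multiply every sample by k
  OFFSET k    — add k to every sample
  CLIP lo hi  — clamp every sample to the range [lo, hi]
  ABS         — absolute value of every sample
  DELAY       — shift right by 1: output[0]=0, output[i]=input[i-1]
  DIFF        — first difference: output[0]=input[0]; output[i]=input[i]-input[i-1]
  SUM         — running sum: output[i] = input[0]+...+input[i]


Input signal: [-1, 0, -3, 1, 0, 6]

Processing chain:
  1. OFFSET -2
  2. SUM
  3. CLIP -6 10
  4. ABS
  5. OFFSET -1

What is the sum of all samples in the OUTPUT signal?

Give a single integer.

Input: [-1, 0, -3, 1, 0, 6]
Stage 1 (OFFSET -2): -1+-2=-3, 0+-2=-2, -3+-2=-5, 1+-2=-1, 0+-2=-2, 6+-2=4 -> [-3, -2, -5, -1, -2, 4]
Stage 2 (SUM): sum[0..0]=-3, sum[0..1]=-5, sum[0..2]=-10, sum[0..3]=-11, sum[0..4]=-13, sum[0..5]=-9 -> [-3, -5, -10, -11, -13, -9]
Stage 3 (CLIP -6 10): clip(-3,-6,10)=-3, clip(-5,-6,10)=-5, clip(-10,-6,10)=-6, clip(-11,-6,10)=-6, clip(-13,-6,10)=-6, clip(-9,-6,10)=-6 -> [-3, -5, -6, -6, -6, -6]
Stage 4 (ABS): |-3|=3, |-5|=5, |-6|=6, |-6|=6, |-6|=6, |-6|=6 -> [3, 5, 6, 6, 6, 6]
Stage 5 (OFFSET -1): 3+-1=2, 5+-1=4, 6+-1=5, 6+-1=5, 6+-1=5, 6+-1=5 -> [2, 4, 5, 5, 5, 5]
Output sum: 26

Answer: 26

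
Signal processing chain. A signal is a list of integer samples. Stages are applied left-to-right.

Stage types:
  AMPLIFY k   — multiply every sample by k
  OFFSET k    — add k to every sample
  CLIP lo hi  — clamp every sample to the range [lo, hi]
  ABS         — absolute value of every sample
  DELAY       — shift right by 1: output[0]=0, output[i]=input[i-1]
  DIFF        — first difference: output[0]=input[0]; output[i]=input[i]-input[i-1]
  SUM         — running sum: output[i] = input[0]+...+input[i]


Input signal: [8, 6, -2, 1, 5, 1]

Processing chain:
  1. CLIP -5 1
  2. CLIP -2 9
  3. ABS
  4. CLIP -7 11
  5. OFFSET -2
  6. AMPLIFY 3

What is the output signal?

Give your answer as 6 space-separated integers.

Answer: -3 -3 0 -3 -3 -3

Derivation:
Input: [8, 6, -2, 1, 5, 1]
Stage 1 (CLIP -5 1): clip(8,-5,1)=1, clip(6,-5,1)=1, clip(-2,-5,1)=-2, clip(1,-5,1)=1, clip(5,-5,1)=1, clip(1,-5,1)=1 -> [1, 1, -2, 1, 1, 1]
Stage 2 (CLIP -2 9): clip(1,-2,9)=1, clip(1,-2,9)=1, clip(-2,-2,9)=-2, clip(1,-2,9)=1, clip(1,-2,9)=1, clip(1,-2,9)=1 -> [1, 1, -2, 1, 1, 1]
Stage 3 (ABS): |1|=1, |1|=1, |-2|=2, |1|=1, |1|=1, |1|=1 -> [1, 1, 2, 1, 1, 1]
Stage 4 (CLIP -7 11): clip(1,-7,11)=1, clip(1,-7,11)=1, clip(2,-7,11)=2, clip(1,-7,11)=1, clip(1,-7,11)=1, clip(1,-7,11)=1 -> [1, 1, 2, 1, 1, 1]
Stage 5 (OFFSET -2): 1+-2=-1, 1+-2=-1, 2+-2=0, 1+-2=-1, 1+-2=-1, 1+-2=-1 -> [-1, -1, 0, -1, -1, -1]
Stage 6 (AMPLIFY 3): -1*3=-3, -1*3=-3, 0*3=0, -1*3=-3, -1*3=-3, -1*3=-3 -> [-3, -3, 0, -3, -3, -3]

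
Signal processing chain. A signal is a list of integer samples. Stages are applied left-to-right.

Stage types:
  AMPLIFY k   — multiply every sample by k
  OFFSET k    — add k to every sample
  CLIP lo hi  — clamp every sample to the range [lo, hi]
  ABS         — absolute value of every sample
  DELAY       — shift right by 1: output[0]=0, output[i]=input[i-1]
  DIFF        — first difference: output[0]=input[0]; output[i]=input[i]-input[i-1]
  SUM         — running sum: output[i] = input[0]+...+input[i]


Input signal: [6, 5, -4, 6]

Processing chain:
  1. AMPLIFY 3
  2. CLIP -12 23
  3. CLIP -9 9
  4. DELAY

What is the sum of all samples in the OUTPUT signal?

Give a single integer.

Input: [6, 5, -4, 6]
Stage 1 (AMPLIFY 3): 6*3=18, 5*3=15, -4*3=-12, 6*3=18 -> [18, 15, -12, 18]
Stage 2 (CLIP -12 23): clip(18,-12,23)=18, clip(15,-12,23)=15, clip(-12,-12,23)=-12, clip(18,-12,23)=18 -> [18, 15, -12, 18]
Stage 3 (CLIP -9 9): clip(18,-9,9)=9, clip(15,-9,9)=9, clip(-12,-9,9)=-9, clip(18,-9,9)=9 -> [9, 9, -9, 9]
Stage 4 (DELAY): [0, 9, 9, -9] = [0, 9, 9, -9] -> [0, 9, 9, -9]
Output sum: 9

Answer: 9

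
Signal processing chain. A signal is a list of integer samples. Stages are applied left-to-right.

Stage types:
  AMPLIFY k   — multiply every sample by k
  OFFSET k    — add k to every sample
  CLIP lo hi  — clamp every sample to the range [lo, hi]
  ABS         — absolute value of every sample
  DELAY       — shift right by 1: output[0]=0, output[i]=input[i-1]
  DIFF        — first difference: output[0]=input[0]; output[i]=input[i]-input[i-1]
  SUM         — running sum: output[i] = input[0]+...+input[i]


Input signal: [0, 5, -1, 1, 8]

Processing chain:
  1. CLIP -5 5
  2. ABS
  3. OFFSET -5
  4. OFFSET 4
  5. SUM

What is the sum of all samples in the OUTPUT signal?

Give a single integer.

Input: [0, 5, -1, 1, 8]
Stage 1 (CLIP -5 5): clip(0,-5,5)=0, clip(5,-5,5)=5, clip(-1,-5,5)=-1, clip(1,-5,5)=1, clip(8,-5,5)=5 -> [0, 5, -1, 1, 5]
Stage 2 (ABS): |0|=0, |5|=5, |-1|=1, |1|=1, |5|=5 -> [0, 5, 1, 1, 5]
Stage 3 (OFFSET -5): 0+-5=-5, 5+-5=0, 1+-5=-4, 1+-5=-4, 5+-5=0 -> [-5, 0, -4, -4, 0]
Stage 4 (OFFSET 4): -5+4=-1, 0+4=4, -4+4=0, -4+4=0, 0+4=4 -> [-1, 4, 0, 0, 4]
Stage 5 (SUM): sum[0..0]=-1, sum[0..1]=3, sum[0..2]=3, sum[0..3]=3, sum[0..4]=7 -> [-1, 3, 3, 3, 7]
Output sum: 15

Answer: 15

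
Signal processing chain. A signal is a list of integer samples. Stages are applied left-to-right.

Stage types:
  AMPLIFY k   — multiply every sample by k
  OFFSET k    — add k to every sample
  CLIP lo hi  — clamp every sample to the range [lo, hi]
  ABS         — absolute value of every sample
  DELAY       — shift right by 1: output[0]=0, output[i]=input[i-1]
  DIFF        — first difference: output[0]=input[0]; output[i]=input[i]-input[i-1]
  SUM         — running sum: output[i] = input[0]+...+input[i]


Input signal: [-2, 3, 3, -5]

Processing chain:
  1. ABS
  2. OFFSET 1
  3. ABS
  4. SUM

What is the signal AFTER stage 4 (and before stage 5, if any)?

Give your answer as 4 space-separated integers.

Input: [-2, 3, 3, -5]
Stage 1 (ABS): |-2|=2, |3|=3, |3|=3, |-5|=5 -> [2, 3, 3, 5]
Stage 2 (OFFSET 1): 2+1=3, 3+1=4, 3+1=4, 5+1=6 -> [3, 4, 4, 6]
Stage 3 (ABS): |3|=3, |4|=4, |4|=4, |6|=6 -> [3, 4, 4, 6]
Stage 4 (SUM): sum[0..0]=3, sum[0..1]=7, sum[0..2]=11, sum[0..3]=17 -> [3, 7, 11, 17]

Answer: 3 7 11 17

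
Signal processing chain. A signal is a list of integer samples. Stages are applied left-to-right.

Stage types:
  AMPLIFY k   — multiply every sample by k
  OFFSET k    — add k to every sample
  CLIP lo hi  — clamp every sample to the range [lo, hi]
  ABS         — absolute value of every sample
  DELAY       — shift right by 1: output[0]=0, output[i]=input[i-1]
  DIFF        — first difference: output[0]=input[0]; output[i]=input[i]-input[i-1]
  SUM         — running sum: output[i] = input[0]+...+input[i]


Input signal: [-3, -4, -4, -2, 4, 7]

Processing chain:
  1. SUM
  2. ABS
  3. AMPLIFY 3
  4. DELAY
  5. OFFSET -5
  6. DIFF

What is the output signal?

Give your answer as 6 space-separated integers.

Input: [-3, -4, -4, -2, 4, 7]
Stage 1 (SUM): sum[0..0]=-3, sum[0..1]=-7, sum[0..2]=-11, sum[0..3]=-13, sum[0..4]=-9, sum[0..5]=-2 -> [-3, -7, -11, -13, -9, -2]
Stage 2 (ABS): |-3|=3, |-7|=7, |-11|=11, |-13|=13, |-9|=9, |-2|=2 -> [3, 7, 11, 13, 9, 2]
Stage 3 (AMPLIFY 3): 3*3=9, 7*3=21, 11*3=33, 13*3=39, 9*3=27, 2*3=6 -> [9, 21, 33, 39, 27, 6]
Stage 4 (DELAY): [0, 9, 21, 33, 39, 27] = [0, 9, 21, 33, 39, 27] -> [0, 9, 21, 33, 39, 27]
Stage 5 (OFFSET -5): 0+-5=-5, 9+-5=4, 21+-5=16, 33+-5=28, 39+-5=34, 27+-5=22 -> [-5, 4, 16, 28, 34, 22]
Stage 6 (DIFF): s[0]=-5, 4--5=9, 16-4=12, 28-16=12, 34-28=6, 22-34=-12 -> [-5, 9, 12, 12, 6, -12]

Answer: -5 9 12 12 6 -12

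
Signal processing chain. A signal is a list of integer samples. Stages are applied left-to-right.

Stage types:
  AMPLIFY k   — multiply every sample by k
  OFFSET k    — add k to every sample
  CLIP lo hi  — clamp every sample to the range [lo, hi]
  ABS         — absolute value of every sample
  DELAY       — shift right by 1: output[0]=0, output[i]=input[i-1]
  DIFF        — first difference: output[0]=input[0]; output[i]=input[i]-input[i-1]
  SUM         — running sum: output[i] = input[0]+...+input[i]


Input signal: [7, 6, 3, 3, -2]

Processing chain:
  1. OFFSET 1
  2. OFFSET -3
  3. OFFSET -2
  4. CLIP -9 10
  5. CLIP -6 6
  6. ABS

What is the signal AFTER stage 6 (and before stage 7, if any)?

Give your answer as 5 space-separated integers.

Answer: 3 2 1 1 6

Derivation:
Input: [7, 6, 3, 3, -2]
Stage 1 (OFFSET 1): 7+1=8, 6+1=7, 3+1=4, 3+1=4, -2+1=-1 -> [8, 7, 4, 4, -1]
Stage 2 (OFFSET -3): 8+-3=5, 7+-3=4, 4+-3=1, 4+-3=1, -1+-3=-4 -> [5, 4, 1, 1, -4]
Stage 3 (OFFSET -2): 5+-2=3, 4+-2=2, 1+-2=-1, 1+-2=-1, -4+-2=-6 -> [3, 2, -1, -1, -6]
Stage 4 (CLIP -9 10): clip(3,-9,10)=3, clip(2,-9,10)=2, clip(-1,-9,10)=-1, clip(-1,-9,10)=-1, clip(-6,-9,10)=-6 -> [3, 2, -1, -1, -6]
Stage 5 (CLIP -6 6): clip(3,-6,6)=3, clip(2,-6,6)=2, clip(-1,-6,6)=-1, clip(-1,-6,6)=-1, clip(-6,-6,6)=-6 -> [3, 2, -1, -1, -6]
Stage 6 (ABS): |3|=3, |2|=2, |-1|=1, |-1|=1, |-6|=6 -> [3, 2, 1, 1, 6]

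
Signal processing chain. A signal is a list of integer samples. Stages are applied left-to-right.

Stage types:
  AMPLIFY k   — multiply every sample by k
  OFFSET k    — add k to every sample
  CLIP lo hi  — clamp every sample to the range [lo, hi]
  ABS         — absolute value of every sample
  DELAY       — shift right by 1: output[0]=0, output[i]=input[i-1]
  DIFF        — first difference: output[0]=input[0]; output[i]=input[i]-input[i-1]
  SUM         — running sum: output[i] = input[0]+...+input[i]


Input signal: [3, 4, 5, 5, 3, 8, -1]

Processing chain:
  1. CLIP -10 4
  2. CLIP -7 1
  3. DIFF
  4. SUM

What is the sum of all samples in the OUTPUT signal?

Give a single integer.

Input: [3, 4, 5, 5, 3, 8, -1]
Stage 1 (CLIP -10 4): clip(3,-10,4)=3, clip(4,-10,4)=4, clip(5,-10,4)=4, clip(5,-10,4)=4, clip(3,-10,4)=3, clip(8,-10,4)=4, clip(-1,-10,4)=-1 -> [3, 4, 4, 4, 3, 4, -1]
Stage 2 (CLIP -7 1): clip(3,-7,1)=1, clip(4,-7,1)=1, clip(4,-7,1)=1, clip(4,-7,1)=1, clip(3,-7,1)=1, clip(4,-7,1)=1, clip(-1,-7,1)=-1 -> [1, 1, 1, 1, 1, 1, -1]
Stage 3 (DIFF): s[0]=1, 1-1=0, 1-1=0, 1-1=0, 1-1=0, 1-1=0, -1-1=-2 -> [1, 0, 0, 0, 0, 0, -2]
Stage 4 (SUM): sum[0..0]=1, sum[0..1]=1, sum[0..2]=1, sum[0..3]=1, sum[0..4]=1, sum[0..5]=1, sum[0..6]=-1 -> [1, 1, 1, 1, 1, 1, -1]
Output sum: 5

Answer: 5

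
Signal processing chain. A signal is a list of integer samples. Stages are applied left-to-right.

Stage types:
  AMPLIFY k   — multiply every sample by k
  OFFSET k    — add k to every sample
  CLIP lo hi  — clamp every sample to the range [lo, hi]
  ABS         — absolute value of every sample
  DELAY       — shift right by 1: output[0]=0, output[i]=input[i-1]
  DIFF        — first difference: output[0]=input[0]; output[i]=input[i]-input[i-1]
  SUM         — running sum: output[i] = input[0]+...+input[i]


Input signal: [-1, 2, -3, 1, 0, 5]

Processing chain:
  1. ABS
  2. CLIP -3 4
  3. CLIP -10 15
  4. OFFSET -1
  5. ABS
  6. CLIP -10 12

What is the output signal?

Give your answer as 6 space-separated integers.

Answer: 0 1 2 0 1 3

Derivation:
Input: [-1, 2, -3, 1, 0, 5]
Stage 1 (ABS): |-1|=1, |2|=2, |-3|=3, |1|=1, |0|=0, |5|=5 -> [1, 2, 3, 1, 0, 5]
Stage 2 (CLIP -3 4): clip(1,-3,4)=1, clip(2,-3,4)=2, clip(3,-3,4)=3, clip(1,-3,4)=1, clip(0,-3,4)=0, clip(5,-3,4)=4 -> [1, 2, 3, 1, 0, 4]
Stage 3 (CLIP -10 15): clip(1,-10,15)=1, clip(2,-10,15)=2, clip(3,-10,15)=3, clip(1,-10,15)=1, clip(0,-10,15)=0, clip(4,-10,15)=4 -> [1, 2, 3, 1, 0, 4]
Stage 4 (OFFSET -1): 1+-1=0, 2+-1=1, 3+-1=2, 1+-1=0, 0+-1=-1, 4+-1=3 -> [0, 1, 2, 0, -1, 3]
Stage 5 (ABS): |0|=0, |1|=1, |2|=2, |0|=0, |-1|=1, |3|=3 -> [0, 1, 2, 0, 1, 3]
Stage 6 (CLIP -10 12): clip(0,-10,12)=0, clip(1,-10,12)=1, clip(2,-10,12)=2, clip(0,-10,12)=0, clip(1,-10,12)=1, clip(3,-10,12)=3 -> [0, 1, 2, 0, 1, 3]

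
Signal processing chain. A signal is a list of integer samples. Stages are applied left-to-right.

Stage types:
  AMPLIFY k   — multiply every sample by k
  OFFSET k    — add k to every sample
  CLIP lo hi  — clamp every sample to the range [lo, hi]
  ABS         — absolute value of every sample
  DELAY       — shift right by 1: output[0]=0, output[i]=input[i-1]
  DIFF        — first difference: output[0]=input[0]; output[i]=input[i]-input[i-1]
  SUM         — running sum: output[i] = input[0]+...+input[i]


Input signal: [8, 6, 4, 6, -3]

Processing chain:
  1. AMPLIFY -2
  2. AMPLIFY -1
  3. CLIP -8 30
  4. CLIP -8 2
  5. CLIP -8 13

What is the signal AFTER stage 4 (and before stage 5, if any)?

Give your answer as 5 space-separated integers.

Input: [8, 6, 4, 6, -3]
Stage 1 (AMPLIFY -2): 8*-2=-16, 6*-2=-12, 4*-2=-8, 6*-2=-12, -3*-2=6 -> [-16, -12, -8, -12, 6]
Stage 2 (AMPLIFY -1): -16*-1=16, -12*-1=12, -8*-1=8, -12*-1=12, 6*-1=-6 -> [16, 12, 8, 12, -6]
Stage 3 (CLIP -8 30): clip(16,-8,30)=16, clip(12,-8,30)=12, clip(8,-8,30)=8, clip(12,-8,30)=12, clip(-6,-8,30)=-6 -> [16, 12, 8, 12, -6]
Stage 4 (CLIP -8 2): clip(16,-8,2)=2, clip(12,-8,2)=2, clip(8,-8,2)=2, clip(12,-8,2)=2, clip(-6,-8,2)=-6 -> [2, 2, 2, 2, -6]

Answer: 2 2 2 2 -6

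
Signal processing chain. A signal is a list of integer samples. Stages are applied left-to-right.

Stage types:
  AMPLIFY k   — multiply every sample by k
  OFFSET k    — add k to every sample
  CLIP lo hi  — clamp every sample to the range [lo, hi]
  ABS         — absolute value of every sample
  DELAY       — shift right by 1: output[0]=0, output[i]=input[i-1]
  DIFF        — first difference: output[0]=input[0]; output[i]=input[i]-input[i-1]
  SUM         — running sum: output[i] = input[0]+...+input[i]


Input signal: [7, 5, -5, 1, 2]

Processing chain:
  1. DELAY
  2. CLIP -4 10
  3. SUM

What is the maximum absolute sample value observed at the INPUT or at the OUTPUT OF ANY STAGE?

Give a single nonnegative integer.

Answer: 12

Derivation:
Input: [7, 5, -5, 1, 2] (max |s|=7)
Stage 1 (DELAY): [0, 7, 5, -5, 1] = [0, 7, 5, -5, 1] -> [0, 7, 5, -5, 1] (max |s|=7)
Stage 2 (CLIP -4 10): clip(0,-4,10)=0, clip(7,-4,10)=7, clip(5,-4,10)=5, clip(-5,-4,10)=-4, clip(1,-4,10)=1 -> [0, 7, 5, -4, 1] (max |s|=7)
Stage 3 (SUM): sum[0..0]=0, sum[0..1]=7, sum[0..2]=12, sum[0..3]=8, sum[0..4]=9 -> [0, 7, 12, 8, 9] (max |s|=12)
Overall max amplitude: 12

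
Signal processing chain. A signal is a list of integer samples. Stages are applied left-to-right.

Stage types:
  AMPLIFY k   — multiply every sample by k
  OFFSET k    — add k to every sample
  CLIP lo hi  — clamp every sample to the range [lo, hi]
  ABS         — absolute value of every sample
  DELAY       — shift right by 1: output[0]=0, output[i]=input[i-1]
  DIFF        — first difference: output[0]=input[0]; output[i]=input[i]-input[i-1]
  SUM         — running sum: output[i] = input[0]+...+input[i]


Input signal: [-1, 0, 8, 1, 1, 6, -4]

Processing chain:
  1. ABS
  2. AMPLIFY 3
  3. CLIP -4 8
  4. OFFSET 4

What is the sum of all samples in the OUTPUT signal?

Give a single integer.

Input: [-1, 0, 8, 1, 1, 6, -4]
Stage 1 (ABS): |-1|=1, |0|=0, |8|=8, |1|=1, |1|=1, |6|=6, |-4|=4 -> [1, 0, 8, 1, 1, 6, 4]
Stage 2 (AMPLIFY 3): 1*3=3, 0*3=0, 8*3=24, 1*3=3, 1*3=3, 6*3=18, 4*3=12 -> [3, 0, 24, 3, 3, 18, 12]
Stage 3 (CLIP -4 8): clip(3,-4,8)=3, clip(0,-4,8)=0, clip(24,-4,8)=8, clip(3,-4,8)=3, clip(3,-4,8)=3, clip(18,-4,8)=8, clip(12,-4,8)=8 -> [3, 0, 8, 3, 3, 8, 8]
Stage 4 (OFFSET 4): 3+4=7, 0+4=4, 8+4=12, 3+4=7, 3+4=7, 8+4=12, 8+4=12 -> [7, 4, 12, 7, 7, 12, 12]
Output sum: 61

Answer: 61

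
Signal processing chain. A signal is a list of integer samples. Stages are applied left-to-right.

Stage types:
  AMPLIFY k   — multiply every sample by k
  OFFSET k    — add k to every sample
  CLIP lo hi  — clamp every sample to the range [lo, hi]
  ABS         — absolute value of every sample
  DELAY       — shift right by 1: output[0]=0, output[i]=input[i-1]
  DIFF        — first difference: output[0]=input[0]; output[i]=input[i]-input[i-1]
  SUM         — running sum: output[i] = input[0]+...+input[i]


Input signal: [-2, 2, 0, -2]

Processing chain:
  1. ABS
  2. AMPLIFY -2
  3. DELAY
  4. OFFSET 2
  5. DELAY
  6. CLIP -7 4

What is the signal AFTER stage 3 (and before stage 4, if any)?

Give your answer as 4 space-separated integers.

Input: [-2, 2, 0, -2]
Stage 1 (ABS): |-2|=2, |2|=2, |0|=0, |-2|=2 -> [2, 2, 0, 2]
Stage 2 (AMPLIFY -2): 2*-2=-4, 2*-2=-4, 0*-2=0, 2*-2=-4 -> [-4, -4, 0, -4]
Stage 3 (DELAY): [0, -4, -4, 0] = [0, -4, -4, 0] -> [0, -4, -4, 0]

Answer: 0 -4 -4 0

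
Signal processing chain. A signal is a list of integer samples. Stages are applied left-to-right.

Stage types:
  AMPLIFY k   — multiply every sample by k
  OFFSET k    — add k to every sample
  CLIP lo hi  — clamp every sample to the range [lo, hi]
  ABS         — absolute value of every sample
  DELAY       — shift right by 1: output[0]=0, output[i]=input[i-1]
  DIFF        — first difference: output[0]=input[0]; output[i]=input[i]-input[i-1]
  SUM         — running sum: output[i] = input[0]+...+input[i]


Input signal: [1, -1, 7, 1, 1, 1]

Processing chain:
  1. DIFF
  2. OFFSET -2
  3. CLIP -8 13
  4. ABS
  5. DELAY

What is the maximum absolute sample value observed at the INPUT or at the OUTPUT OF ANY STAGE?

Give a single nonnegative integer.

Answer: 8

Derivation:
Input: [1, -1, 7, 1, 1, 1] (max |s|=7)
Stage 1 (DIFF): s[0]=1, -1-1=-2, 7--1=8, 1-7=-6, 1-1=0, 1-1=0 -> [1, -2, 8, -6, 0, 0] (max |s|=8)
Stage 2 (OFFSET -2): 1+-2=-1, -2+-2=-4, 8+-2=6, -6+-2=-8, 0+-2=-2, 0+-2=-2 -> [-1, -4, 6, -8, -2, -2] (max |s|=8)
Stage 3 (CLIP -8 13): clip(-1,-8,13)=-1, clip(-4,-8,13)=-4, clip(6,-8,13)=6, clip(-8,-8,13)=-8, clip(-2,-8,13)=-2, clip(-2,-8,13)=-2 -> [-1, -4, 6, -8, -2, -2] (max |s|=8)
Stage 4 (ABS): |-1|=1, |-4|=4, |6|=6, |-8|=8, |-2|=2, |-2|=2 -> [1, 4, 6, 8, 2, 2] (max |s|=8)
Stage 5 (DELAY): [0, 1, 4, 6, 8, 2] = [0, 1, 4, 6, 8, 2] -> [0, 1, 4, 6, 8, 2] (max |s|=8)
Overall max amplitude: 8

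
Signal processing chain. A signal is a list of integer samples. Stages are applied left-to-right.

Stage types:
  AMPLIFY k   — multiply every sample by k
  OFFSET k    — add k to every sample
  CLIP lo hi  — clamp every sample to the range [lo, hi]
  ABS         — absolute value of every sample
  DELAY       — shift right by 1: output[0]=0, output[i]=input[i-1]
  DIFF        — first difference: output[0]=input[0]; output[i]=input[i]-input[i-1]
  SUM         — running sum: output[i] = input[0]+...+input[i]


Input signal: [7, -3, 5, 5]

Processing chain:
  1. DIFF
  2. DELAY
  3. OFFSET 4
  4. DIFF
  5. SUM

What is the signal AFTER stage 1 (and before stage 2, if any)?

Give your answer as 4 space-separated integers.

Input: [7, -3, 5, 5]
Stage 1 (DIFF): s[0]=7, -3-7=-10, 5--3=8, 5-5=0 -> [7, -10, 8, 0]

Answer: 7 -10 8 0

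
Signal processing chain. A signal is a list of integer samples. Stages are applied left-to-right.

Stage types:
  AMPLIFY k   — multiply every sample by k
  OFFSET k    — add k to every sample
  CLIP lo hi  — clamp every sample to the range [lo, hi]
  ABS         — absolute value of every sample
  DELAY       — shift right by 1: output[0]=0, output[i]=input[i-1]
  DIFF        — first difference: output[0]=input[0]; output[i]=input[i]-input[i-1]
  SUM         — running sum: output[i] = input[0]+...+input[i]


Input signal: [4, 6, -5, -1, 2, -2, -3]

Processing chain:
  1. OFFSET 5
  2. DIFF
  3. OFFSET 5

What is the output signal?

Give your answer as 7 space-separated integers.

Input: [4, 6, -5, -1, 2, -2, -3]
Stage 1 (OFFSET 5): 4+5=9, 6+5=11, -5+5=0, -1+5=4, 2+5=7, -2+5=3, -3+5=2 -> [9, 11, 0, 4, 7, 3, 2]
Stage 2 (DIFF): s[0]=9, 11-9=2, 0-11=-11, 4-0=4, 7-4=3, 3-7=-4, 2-3=-1 -> [9, 2, -11, 4, 3, -4, -1]
Stage 3 (OFFSET 5): 9+5=14, 2+5=7, -11+5=-6, 4+5=9, 3+5=8, -4+5=1, -1+5=4 -> [14, 7, -6, 9, 8, 1, 4]

Answer: 14 7 -6 9 8 1 4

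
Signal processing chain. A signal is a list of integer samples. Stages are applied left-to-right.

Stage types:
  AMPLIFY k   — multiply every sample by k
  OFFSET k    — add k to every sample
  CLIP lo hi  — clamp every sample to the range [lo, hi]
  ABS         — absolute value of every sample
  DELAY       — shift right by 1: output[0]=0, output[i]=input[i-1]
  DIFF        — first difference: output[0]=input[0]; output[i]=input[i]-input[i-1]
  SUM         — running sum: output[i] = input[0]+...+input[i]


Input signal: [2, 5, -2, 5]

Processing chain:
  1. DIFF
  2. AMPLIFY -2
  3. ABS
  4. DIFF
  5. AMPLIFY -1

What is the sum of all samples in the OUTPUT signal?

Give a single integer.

Answer: -14

Derivation:
Input: [2, 5, -2, 5]
Stage 1 (DIFF): s[0]=2, 5-2=3, -2-5=-7, 5--2=7 -> [2, 3, -7, 7]
Stage 2 (AMPLIFY -2): 2*-2=-4, 3*-2=-6, -7*-2=14, 7*-2=-14 -> [-4, -6, 14, -14]
Stage 3 (ABS): |-4|=4, |-6|=6, |14|=14, |-14|=14 -> [4, 6, 14, 14]
Stage 4 (DIFF): s[0]=4, 6-4=2, 14-6=8, 14-14=0 -> [4, 2, 8, 0]
Stage 5 (AMPLIFY -1): 4*-1=-4, 2*-1=-2, 8*-1=-8, 0*-1=0 -> [-4, -2, -8, 0]
Output sum: -14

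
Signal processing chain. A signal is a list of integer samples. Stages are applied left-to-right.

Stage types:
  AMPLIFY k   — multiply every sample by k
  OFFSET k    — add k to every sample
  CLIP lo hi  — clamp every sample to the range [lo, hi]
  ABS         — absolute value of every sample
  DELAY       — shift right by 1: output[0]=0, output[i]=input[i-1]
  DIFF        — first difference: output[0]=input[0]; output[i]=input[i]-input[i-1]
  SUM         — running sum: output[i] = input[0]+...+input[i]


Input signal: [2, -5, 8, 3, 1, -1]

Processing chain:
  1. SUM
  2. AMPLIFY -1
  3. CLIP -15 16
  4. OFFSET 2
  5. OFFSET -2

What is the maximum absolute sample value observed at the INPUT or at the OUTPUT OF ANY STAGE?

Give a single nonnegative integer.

Answer: 9

Derivation:
Input: [2, -5, 8, 3, 1, -1] (max |s|=8)
Stage 1 (SUM): sum[0..0]=2, sum[0..1]=-3, sum[0..2]=5, sum[0..3]=8, sum[0..4]=9, sum[0..5]=8 -> [2, -3, 5, 8, 9, 8] (max |s|=9)
Stage 2 (AMPLIFY -1): 2*-1=-2, -3*-1=3, 5*-1=-5, 8*-1=-8, 9*-1=-9, 8*-1=-8 -> [-2, 3, -5, -8, -9, -8] (max |s|=9)
Stage 3 (CLIP -15 16): clip(-2,-15,16)=-2, clip(3,-15,16)=3, clip(-5,-15,16)=-5, clip(-8,-15,16)=-8, clip(-9,-15,16)=-9, clip(-8,-15,16)=-8 -> [-2, 3, -5, -8, -9, -8] (max |s|=9)
Stage 4 (OFFSET 2): -2+2=0, 3+2=5, -5+2=-3, -8+2=-6, -9+2=-7, -8+2=-6 -> [0, 5, -3, -6, -7, -6] (max |s|=7)
Stage 5 (OFFSET -2): 0+-2=-2, 5+-2=3, -3+-2=-5, -6+-2=-8, -7+-2=-9, -6+-2=-8 -> [-2, 3, -5, -8, -9, -8] (max |s|=9)
Overall max amplitude: 9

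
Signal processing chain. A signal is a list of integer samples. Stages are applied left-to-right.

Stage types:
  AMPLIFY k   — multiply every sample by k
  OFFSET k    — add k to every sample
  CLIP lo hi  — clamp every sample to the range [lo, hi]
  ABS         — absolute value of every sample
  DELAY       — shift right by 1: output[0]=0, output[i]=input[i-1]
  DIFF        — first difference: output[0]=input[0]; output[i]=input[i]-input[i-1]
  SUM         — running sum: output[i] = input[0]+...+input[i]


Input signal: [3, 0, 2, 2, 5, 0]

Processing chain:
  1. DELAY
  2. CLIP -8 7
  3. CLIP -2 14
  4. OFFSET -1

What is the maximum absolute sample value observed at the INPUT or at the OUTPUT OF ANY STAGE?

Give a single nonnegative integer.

Input: [3, 0, 2, 2, 5, 0] (max |s|=5)
Stage 1 (DELAY): [0, 3, 0, 2, 2, 5] = [0, 3, 0, 2, 2, 5] -> [0, 3, 0, 2, 2, 5] (max |s|=5)
Stage 2 (CLIP -8 7): clip(0,-8,7)=0, clip(3,-8,7)=3, clip(0,-8,7)=0, clip(2,-8,7)=2, clip(2,-8,7)=2, clip(5,-8,7)=5 -> [0, 3, 0, 2, 2, 5] (max |s|=5)
Stage 3 (CLIP -2 14): clip(0,-2,14)=0, clip(3,-2,14)=3, clip(0,-2,14)=0, clip(2,-2,14)=2, clip(2,-2,14)=2, clip(5,-2,14)=5 -> [0, 3, 0, 2, 2, 5] (max |s|=5)
Stage 4 (OFFSET -1): 0+-1=-1, 3+-1=2, 0+-1=-1, 2+-1=1, 2+-1=1, 5+-1=4 -> [-1, 2, -1, 1, 1, 4] (max |s|=4)
Overall max amplitude: 5

Answer: 5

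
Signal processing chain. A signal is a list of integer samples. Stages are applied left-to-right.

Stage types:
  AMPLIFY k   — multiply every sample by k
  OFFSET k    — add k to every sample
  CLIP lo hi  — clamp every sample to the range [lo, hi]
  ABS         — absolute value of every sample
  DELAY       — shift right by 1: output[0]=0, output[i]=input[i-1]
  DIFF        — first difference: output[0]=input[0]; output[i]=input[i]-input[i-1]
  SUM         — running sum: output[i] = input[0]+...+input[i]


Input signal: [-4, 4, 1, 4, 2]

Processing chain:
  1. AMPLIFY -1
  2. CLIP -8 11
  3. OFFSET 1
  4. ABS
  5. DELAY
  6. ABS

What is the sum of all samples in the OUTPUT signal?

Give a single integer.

Answer: 11

Derivation:
Input: [-4, 4, 1, 4, 2]
Stage 1 (AMPLIFY -1): -4*-1=4, 4*-1=-4, 1*-1=-1, 4*-1=-4, 2*-1=-2 -> [4, -4, -1, -4, -2]
Stage 2 (CLIP -8 11): clip(4,-8,11)=4, clip(-4,-8,11)=-4, clip(-1,-8,11)=-1, clip(-4,-8,11)=-4, clip(-2,-8,11)=-2 -> [4, -4, -1, -4, -2]
Stage 3 (OFFSET 1): 4+1=5, -4+1=-3, -1+1=0, -4+1=-3, -2+1=-1 -> [5, -3, 0, -3, -1]
Stage 4 (ABS): |5|=5, |-3|=3, |0|=0, |-3|=3, |-1|=1 -> [5, 3, 0, 3, 1]
Stage 5 (DELAY): [0, 5, 3, 0, 3] = [0, 5, 3, 0, 3] -> [0, 5, 3, 0, 3]
Stage 6 (ABS): |0|=0, |5|=5, |3|=3, |0|=0, |3|=3 -> [0, 5, 3, 0, 3]
Output sum: 11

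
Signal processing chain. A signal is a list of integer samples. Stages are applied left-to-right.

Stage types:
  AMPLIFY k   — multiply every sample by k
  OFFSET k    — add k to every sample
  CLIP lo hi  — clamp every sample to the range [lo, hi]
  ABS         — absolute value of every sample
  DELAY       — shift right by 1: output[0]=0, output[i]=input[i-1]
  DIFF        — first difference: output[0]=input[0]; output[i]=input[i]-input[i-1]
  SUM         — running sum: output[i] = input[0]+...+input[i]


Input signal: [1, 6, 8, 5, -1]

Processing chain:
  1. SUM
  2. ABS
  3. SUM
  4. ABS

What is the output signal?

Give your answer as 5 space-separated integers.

Input: [1, 6, 8, 5, -1]
Stage 1 (SUM): sum[0..0]=1, sum[0..1]=7, sum[0..2]=15, sum[0..3]=20, sum[0..4]=19 -> [1, 7, 15, 20, 19]
Stage 2 (ABS): |1|=1, |7|=7, |15|=15, |20|=20, |19|=19 -> [1, 7, 15, 20, 19]
Stage 3 (SUM): sum[0..0]=1, sum[0..1]=8, sum[0..2]=23, sum[0..3]=43, sum[0..4]=62 -> [1, 8, 23, 43, 62]
Stage 4 (ABS): |1|=1, |8|=8, |23|=23, |43|=43, |62|=62 -> [1, 8, 23, 43, 62]

Answer: 1 8 23 43 62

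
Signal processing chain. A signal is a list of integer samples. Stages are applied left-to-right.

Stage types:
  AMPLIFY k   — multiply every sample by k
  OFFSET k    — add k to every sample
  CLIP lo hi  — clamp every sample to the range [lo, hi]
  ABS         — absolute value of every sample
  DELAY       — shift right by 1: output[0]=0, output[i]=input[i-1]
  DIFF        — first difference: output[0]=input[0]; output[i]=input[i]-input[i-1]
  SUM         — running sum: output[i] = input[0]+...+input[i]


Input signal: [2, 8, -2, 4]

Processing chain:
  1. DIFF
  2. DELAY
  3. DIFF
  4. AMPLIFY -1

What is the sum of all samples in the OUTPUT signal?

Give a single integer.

Answer: 10

Derivation:
Input: [2, 8, -2, 4]
Stage 1 (DIFF): s[0]=2, 8-2=6, -2-8=-10, 4--2=6 -> [2, 6, -10, 6]
Stage 2 (DELAY): [0, 2, 6, -10] = [0, 2, 6, -10] -> [0, 2, 6, -10]
Stage 3 (DIFF): s[0]=0, 2-0=2, 6-2=4, -10-6=-16 -> [0, 2, 4, -16]
Stage 4 (AMPLIFY -1): 0*-1=0, 2*-1=-2, 4*-1=-4, -16*-1=16 -> [0, -2, -4, 16]
Output sum: 10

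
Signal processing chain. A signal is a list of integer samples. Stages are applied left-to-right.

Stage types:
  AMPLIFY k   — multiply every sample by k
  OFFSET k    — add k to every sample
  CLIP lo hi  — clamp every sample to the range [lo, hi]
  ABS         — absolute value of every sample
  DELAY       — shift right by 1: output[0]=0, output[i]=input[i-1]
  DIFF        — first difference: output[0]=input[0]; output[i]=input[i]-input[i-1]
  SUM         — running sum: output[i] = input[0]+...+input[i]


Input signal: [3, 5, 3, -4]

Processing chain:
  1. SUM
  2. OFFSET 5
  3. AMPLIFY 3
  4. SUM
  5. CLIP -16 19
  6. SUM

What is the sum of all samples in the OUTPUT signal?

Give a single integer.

Answer: 190

Derivation:
Input: [3, 5, 3, -4]
Stage 1 (SUM): sum[0..0]=3, sum[0..1]=8, sum[0..2]=11, sum[0..3]=7 -> [3, 8, 11, 7]
Stage 2 (OFFSET 5): 3+5=8, 8+5=13, 11+5=16, 7+5=12 -> [8, 13, 16, 12]
Stage 3 (AMPLIFY 3): 8*3=24, 13*3=39, 16*3=48, 12*3=36 -> [24, 39, 48, 36]
Stage 4 (SUM): sum[0..0]=24, sum[0..1]=63, sum[0..2]=111, sum[0..3]=147 -> [24, 63, 111, 147]
Stage 5 (CLIP -16 19): clip(24,-16,19)=19, clip(63,-16,19)=19, clip(111,-16,19)=19, clip(147,-16,19)=19 -> [19, 19, 19, 19]
Stage 6 (SUM): sum[0..0]=19, sum[0..1]=38, sum[0..2]=57, sum[0..3]=76 -> [19, 38, 57, 76]
Output sum: 190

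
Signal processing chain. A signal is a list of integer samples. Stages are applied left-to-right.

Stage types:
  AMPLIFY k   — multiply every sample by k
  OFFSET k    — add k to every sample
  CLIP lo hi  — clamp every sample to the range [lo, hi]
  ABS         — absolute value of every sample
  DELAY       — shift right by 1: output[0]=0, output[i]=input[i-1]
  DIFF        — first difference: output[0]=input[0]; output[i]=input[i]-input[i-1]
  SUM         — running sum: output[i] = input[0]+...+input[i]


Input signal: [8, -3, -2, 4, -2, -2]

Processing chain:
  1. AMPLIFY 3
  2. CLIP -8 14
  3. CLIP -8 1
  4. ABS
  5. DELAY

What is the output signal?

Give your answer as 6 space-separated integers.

Input: [8, -3, -2, 4, -2, -2]
Stage 1 (AMPLIFY 3): 8*3=24, -3*3=-9, -2*3=-6, 4*3=12, -2*3=-6, -2*3=-6 -> [24, -9, -6, 12, -6, -6]
Stage 2 (CLIP -8 14): clip(24,-8,14)=14, clip(-9,-8,14)=-8, clip(-6,-8,14)=-6, clip(12,-8,14)=12, clip(-6,-8,14)=-6, clip(-6,-8,14)=-6 -> [14, -8, -6, 12, -6, -6]
Stage 3 (CLIP -8 1): clip(14,-8,1)=1, clip(-8,-8,1)=-8, clip(-6,-8,1)=-6, clip(12,-8,1)=1, clip(-6,-8,1)=-6, clip(-6,-8,1)=-6 -> [1, -8, -6, 1, -6, -6]
Stage 4 (ABS): |1|=1, |-8|=8, |-6|=6, |1|=1, |-6|=6, |-6|=6 -> [1, 8, 6, 1, 6, 6]
Stage 5 (DELAY): [0, 1, 8, 6, 1, 6] = [0, 1, 8, 6, 1, 6] -> [0, 1, 8, 6, 1, 6]

Answer: 0 1 8 6 1 6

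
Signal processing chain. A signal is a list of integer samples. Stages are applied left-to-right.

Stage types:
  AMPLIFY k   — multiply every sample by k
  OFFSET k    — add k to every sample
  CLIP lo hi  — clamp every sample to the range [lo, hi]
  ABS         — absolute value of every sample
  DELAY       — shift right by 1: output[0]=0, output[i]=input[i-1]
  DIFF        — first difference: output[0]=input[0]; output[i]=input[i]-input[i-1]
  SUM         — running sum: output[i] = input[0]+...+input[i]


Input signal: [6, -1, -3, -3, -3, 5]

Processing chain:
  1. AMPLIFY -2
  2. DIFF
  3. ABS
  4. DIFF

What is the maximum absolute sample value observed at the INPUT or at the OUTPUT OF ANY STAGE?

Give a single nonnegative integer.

Answer: 16

Derivation:
Input: [6, -1, -3, -3, -3, 5] (max |s|=6)
Stage 1 (AMPLIFY -2): 6*-2=-12, -1*-2=2, -3*-2=6, -3*-2=6, -3*-2=6, 5*-2=-10 -> [-12, 2, 6, 6, 6, -10] (max |s|=12)
Stage 2 (DIFF): s[0]=-12, 2--12=14, 6-2=4, 6-6=0, 6-6=0, -10-6=-16 -> [-12, 14, 4, 0, 0, -16] (max |s|=16)
Stage 3 (ABS): |-12|=12, |14|=14, |4|=4, |0|=0, |0|=0, |-16|=16 -> [12, 14, 4, 0, 0, 16] (max |s|=16)
Stage 4 (DIFF): s[0]=12, 14-12=2, 4-14=-10, 0-4=-4, 0-0=0, 16-0=16 -> [12, 2, -10, -4, 0, 16] (max |s|=16)
Overall max amplitude: 16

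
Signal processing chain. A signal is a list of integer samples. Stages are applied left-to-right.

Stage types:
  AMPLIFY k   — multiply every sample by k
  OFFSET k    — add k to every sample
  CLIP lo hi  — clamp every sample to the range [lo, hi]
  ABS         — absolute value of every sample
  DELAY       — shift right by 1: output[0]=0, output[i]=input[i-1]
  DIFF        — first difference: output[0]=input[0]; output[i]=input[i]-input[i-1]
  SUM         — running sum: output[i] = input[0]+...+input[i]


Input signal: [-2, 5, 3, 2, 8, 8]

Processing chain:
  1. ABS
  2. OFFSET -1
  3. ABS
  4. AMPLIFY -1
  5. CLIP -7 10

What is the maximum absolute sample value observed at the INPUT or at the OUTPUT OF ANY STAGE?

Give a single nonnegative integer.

Input: [-2, 5, 3, 2, 8, 8] (max |s|=8)
Stage 1 (ABS): |-2|=2, |5|=5, |3|=3, |2|=2, |8|=8, |8|=8 -> [2, 5, 3, 2, 8, 8] (max |s|=8)
Stage 2 (OFFSET -1): 2+-1=1, 5+-1=4, 3+-1=2, 2+-1=1, 8+-1=7, 8+-1=7 -> [1, 4, 2, 1, 7, 7] (max |s|=7)
Stage 3 (ABS): |1|=1, |4|=4, |2|=2, |1|=1, |7|=7, |7|=7 -> [1, 4, 2, 1, 7, 7] (max |s|=7)
Stage 4 (AMPLIFY -1): 1*-1=-1, 4*-1=-4, 2*-1=-2, 1*-1=-1, 7*-1=-7, 7*-1=-7 -> [-1, -4, -2, -1, -7, -7] (max |s|=7)
Stage 5 (CLIP -7 10): clip(-1,-7,10)=-1, clip(-4,-7,10)=-4, clip(-2,-7,10)=-2, clip(-1,-7,10)=-1, clip(-7,-7,10)=-7, clip(-7,-7,10)=-7 -> [-1, -4, -2, -1, -7, -7] (max |s|=7)
Overall max amplitude: 8

Answer: 8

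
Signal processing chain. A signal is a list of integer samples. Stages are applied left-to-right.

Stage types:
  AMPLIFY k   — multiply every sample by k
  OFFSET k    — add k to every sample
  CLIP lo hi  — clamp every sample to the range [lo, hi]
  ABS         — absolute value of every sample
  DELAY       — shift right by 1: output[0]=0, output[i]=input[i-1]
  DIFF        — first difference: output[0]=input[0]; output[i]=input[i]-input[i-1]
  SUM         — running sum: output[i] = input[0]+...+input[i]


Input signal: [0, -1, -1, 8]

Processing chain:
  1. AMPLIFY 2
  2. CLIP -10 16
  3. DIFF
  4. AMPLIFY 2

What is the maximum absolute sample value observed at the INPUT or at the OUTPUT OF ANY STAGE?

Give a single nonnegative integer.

Answer: 36

Derivation:
Input: [0, -1, -1, 8] (max |s|=8)
Stage 1 (AMPLIFY 2): 0*2=0, -1*2=-2, -1*2=-2, 8*2=16 -> [0, -2, -2, 16] (max |s|=16)
Stage 2 (CLIP -10 16): clip(0,-10,16)=0, clip(-2,-10,16)=-2, clip(-2,-10,16)=-2, clip(16,-10,16)=16 -> [0, -2, -2, 16] (max |s|=16)
Stage 3 (DIFF): s[0]=0, -2-0=-2, -2--2=0, 16--2=18 -> [0, -2, 0, 18] (max |s|=18)
Stage 4 (AMPLIFY 2): 0*2=0, -2*2=-4, 0*2=0, 18*2=36 -> [0, -4, 0, 36] (max |s|=36)
Overall max amplitude: 36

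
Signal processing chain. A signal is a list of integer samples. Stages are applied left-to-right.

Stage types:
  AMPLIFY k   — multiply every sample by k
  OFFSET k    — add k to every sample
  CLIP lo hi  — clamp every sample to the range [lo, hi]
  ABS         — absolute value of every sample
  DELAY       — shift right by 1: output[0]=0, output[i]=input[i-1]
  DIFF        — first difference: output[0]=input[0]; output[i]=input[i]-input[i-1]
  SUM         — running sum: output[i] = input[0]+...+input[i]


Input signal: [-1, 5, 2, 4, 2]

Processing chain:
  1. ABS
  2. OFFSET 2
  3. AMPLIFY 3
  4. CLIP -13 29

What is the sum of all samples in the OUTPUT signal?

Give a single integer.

Input: [-1, 5, 2, 4, 2]
Stage 1 (ABS): |-1|=1, |5|=5, |2|=2, |4|=4, |2|=2 -> [1, 5, 2, 4, 2]
Stage 2 (OFFSET 2): 1+2=3, 5+2=7, 2+2=4, 4+2=6, 2+2=4 -> [3, 7, 4, 6, 4]
Stage 3 (AMPLIFY 3): 3*3=9, 7*3=21, 4*3=12, 6*3=18, 4*3=12 -> [9, 21, 12, 18, 12]
Stage 4 (CLIP -13 29): clip(9,-13,29)=9, clip(21,-13,29)=21, clip(12,-13,29)=12, clip(18,-13,29)=18, clip(12,-13,29)=12 -> [9, 21, 12, 18, 12]
Output sum: 72

Answer: 72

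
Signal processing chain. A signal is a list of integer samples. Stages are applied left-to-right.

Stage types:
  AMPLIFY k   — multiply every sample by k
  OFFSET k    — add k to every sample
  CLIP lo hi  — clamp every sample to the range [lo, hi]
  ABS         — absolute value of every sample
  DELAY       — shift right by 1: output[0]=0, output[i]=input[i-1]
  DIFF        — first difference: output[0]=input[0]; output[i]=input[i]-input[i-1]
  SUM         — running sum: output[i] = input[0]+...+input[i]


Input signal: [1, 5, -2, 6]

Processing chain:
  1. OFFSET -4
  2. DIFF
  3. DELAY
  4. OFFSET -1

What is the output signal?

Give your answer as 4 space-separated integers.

Answer: -1 -4 3 -8

Derivation:
Input: [1, 5, -2, 6]
Stage 1 (OFFSET -4): 1+-4=-3, 5+-4=1, -2+-4=-6, 6+-4=2 -> [-3, 1, -6, 2]
Stage 2 (DIFF): s[0]=-3, 1--3=4, -6-1=-7, 2--6=8 -> [-3, 4, -7, 8]
Stage 3 (DELAY): [0, -3, 4, -7] = [0, -3, 4, -7] -> [0, -3, 4, -7]
Stage 4 (OFFSET -1): 0+-1=-1, -3+-1=-4, 4+-1=3, -7+-1=-8 -> [-1, -4, 3, -8]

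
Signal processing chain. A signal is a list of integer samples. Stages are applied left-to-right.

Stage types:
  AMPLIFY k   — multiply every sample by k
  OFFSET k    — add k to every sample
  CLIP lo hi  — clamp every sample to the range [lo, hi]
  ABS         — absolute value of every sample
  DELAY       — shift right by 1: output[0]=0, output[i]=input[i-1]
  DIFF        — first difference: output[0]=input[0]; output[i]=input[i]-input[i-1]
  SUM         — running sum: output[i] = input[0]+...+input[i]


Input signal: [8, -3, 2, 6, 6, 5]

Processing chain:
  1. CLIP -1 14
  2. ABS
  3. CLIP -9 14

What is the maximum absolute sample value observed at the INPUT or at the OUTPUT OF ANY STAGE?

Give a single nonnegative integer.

Answer: 8

Derivation:
Input: [8, -3, 2, 6, 6, 5] (max |s|=8)
Stage 1 (CLIP -1 14): clip(8,-1,14)=8, clip(-3,-1,14)=-1, clip(2,-1,14)=2, clip(6,-1,14)=6, clip(6,-1,14)=6, clip(5,-1,14)=5 -> [8, -1, 2, 6, 6, 5] (max |s|=8)
Stage 2 (ABS): |8|=8, |-1|=1, |2|=2, |6|=6, |6|=6, |5|=5 -> [8, 1, 2, 6, 6, 5] (max |s|=8)
Stage 3 (CLIP -9 14): clip(8,-9,14)=8, clip(1,-9,14)=1, clip(2,-9,14)=2, clip(6,-9,14)=6, clip(6,-9,14)=6, clip(5,-9,14)=5 -> [8, 1, 2, 6, 6, 5] (max |s|=8)
Overall max amplitude: 8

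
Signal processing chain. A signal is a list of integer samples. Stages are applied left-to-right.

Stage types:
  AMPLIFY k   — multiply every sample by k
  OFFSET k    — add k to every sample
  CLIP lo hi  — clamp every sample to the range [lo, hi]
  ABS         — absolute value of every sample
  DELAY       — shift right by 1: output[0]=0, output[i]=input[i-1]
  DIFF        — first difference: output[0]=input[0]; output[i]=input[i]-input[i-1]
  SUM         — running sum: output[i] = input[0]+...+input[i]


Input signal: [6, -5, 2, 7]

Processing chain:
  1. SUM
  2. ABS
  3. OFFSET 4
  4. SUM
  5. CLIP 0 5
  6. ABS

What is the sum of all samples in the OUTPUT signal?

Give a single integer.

Answer: 20

Derivation:
Input: [6, -5, 2, 7]
Stage 1 (SUM): sum[0..0]=6, sum[0..1]=1, sum[0..2]=3, sum[0..3]=10 -> [6, 1, 3, 10]
Stage 2 (ABS): |6|=6, |1|=1, |3|=3, |10|=10 -> [6, 1, 3, 10]
Stage 3 (OFFSET 4): 6+4=10, 1+4=5, 3+4=7, 10+4=14 -> [10, 5, 7, 14]
Stage 4 (SUM): sum[0..0]=10, sum[0..1]=15, sum[0..2]=22, sum[0..3]=36 -> [10, 15, 22, 36]
Stage 5 (CLIP 0 5): clip(10,0,5)=5, clip(15,0,5)=5, clip(22,0,5)=5, clip(36,0,5)=5 -> [5, 5, 5, 5]
Stage 6 (ABS): |5|=5, |5|=5, |5|=5, |5|=5 -> [5, 5, 5, 5]
Output sum: 20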